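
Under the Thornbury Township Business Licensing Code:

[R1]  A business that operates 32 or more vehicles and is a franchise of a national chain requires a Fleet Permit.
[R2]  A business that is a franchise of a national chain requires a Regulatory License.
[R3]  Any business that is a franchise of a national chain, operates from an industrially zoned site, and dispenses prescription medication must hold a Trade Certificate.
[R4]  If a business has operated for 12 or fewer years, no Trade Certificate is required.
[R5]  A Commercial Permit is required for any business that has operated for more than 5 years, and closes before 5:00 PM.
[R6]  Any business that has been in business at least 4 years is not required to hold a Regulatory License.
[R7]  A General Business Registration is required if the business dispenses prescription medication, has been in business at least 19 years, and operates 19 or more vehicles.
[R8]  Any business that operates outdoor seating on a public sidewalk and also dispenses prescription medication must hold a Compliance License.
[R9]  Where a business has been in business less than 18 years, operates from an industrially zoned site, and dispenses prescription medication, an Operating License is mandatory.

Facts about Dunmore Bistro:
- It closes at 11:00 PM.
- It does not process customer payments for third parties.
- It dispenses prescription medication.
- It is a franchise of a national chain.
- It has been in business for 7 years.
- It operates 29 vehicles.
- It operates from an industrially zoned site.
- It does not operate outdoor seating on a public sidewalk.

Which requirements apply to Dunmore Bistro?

Operating License

[R1] vehicles 29 < 32; is a franchise of a national chain → Fleet Permit not required.
[R2] is a franchise of a national chain → Regulatory License required.
[R3] is a franchise of a national chain; operates from an industrially zoned site; dispenses prescription medication → Trade Certificate required.
[R4] years in business 7 ≤ 12 → exempt from Trade Certificate.
[R5] years in business 7 > 5; closes 11:00 PM, after 5:00 PM → Commercial Permit not required.
[R6] years in business 7 ≥ 4 → exempt from Regulatory License.
[R7] dispenses prescription medication; years in business 7 < 19; vehicles 29 ≥ 19 → General Business Registration not required.
[R8] does not operate outdoor seating on a public sidewalk; dispenses prescription medication → Compliance License not required.
[R9] years in business 7 < 18; operates from an industrially zoned site; dispenses prescription medication → Operating License required.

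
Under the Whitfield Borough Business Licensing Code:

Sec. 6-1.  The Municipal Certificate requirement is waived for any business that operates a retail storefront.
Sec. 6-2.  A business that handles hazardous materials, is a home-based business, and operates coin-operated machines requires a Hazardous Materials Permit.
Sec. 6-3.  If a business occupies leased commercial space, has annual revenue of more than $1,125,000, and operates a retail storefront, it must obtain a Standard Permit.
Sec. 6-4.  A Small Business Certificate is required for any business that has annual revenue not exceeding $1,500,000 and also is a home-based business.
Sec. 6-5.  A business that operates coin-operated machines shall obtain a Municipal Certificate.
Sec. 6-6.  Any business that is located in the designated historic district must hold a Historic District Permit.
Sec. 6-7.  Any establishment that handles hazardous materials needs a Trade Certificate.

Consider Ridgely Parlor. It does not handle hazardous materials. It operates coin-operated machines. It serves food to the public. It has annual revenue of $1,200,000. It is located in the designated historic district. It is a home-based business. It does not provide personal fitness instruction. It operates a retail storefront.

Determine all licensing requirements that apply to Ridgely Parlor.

Sec. 6-1. operates a retail storefront → exempt from Municipal Certificate.
Sec. 6-2. does not handle hazardous materials; is a home-based business; operates coin-operated machines → Hazardous Materials Permit not required.
Sec. 6-3. is a home-based business (not: occupies leased commercial space); revenue $1,200,000 > $1,125,000; operates a retail storefront → Standard Permit not required.
Sec. 6-4. revenue $1,200,000 ≤ $1,500,000; is a home-based business → Small Business Certificate required.
Sec. 6-5. operates coin-operated machines → Municipal Certificate required.
Sec. 6-6. is located in the designated historic district → Historic District Permit required.
Sec. 6-7. does not handle hazardous materials → Trade Certificate not required.

Historic District Permit, Small Business Certificate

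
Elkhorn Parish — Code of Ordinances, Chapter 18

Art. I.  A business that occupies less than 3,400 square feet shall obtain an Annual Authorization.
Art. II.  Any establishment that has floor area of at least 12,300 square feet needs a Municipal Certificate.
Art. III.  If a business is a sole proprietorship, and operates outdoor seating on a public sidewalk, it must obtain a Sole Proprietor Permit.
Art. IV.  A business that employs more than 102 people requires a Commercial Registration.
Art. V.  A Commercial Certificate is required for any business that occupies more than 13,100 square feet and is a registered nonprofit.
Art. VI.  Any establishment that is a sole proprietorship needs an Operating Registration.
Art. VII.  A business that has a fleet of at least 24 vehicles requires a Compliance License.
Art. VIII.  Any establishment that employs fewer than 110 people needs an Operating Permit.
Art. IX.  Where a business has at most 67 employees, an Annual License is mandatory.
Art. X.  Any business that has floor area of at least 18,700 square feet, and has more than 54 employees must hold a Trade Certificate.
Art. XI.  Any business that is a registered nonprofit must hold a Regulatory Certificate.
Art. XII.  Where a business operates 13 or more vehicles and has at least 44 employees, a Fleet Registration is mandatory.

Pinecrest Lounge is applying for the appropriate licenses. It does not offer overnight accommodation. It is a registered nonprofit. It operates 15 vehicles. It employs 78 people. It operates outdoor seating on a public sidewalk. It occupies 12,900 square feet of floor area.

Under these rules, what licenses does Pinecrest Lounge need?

Fleet Registration, Municipal Certificate, Operating Permit, Regulatory Certificate

Art. I. floor area 12,900 square feet ≥ 3,400 square feet → Annual Authorization not required.
Art. II. floor area 12,900 square feet ≥ 12,300 square feet → Municipal Certificate required.
Art. III. is a registered nonprofit (not: is a sole proprietorship); operates outdoor seating on a public sidewalk → Sole Proprietor Permit not required.
Art. IV. employees 78 ≤ 102 → Commercial Registration not required.
Art. V. floor area 12,900 square feet ≤ 13,100 square feet; is a registered nonprofit → Commercial Certificate not required.
Art. VI. is a registered nonprofit (not: is a sole proprietorship) → Operating Registration not required.
Art. VII. vehicles 15 < 24 → Compliance License not required.
Art. VIII. employees 78 < 110 → Operating Permit required.
Art. IX. employees 78 > 67 → Annual License not required.
Art. X. floor area 12,900 square feet < 18,700 square feet; employees 78 > 54 → Trade Certificate not required.
Art. XI. is a registered nonprofit → Regulatory Certificate required.
Art. XII. vehicles 15 ≥ 13; employees 78 ≥ 44 → Fleet Registration required.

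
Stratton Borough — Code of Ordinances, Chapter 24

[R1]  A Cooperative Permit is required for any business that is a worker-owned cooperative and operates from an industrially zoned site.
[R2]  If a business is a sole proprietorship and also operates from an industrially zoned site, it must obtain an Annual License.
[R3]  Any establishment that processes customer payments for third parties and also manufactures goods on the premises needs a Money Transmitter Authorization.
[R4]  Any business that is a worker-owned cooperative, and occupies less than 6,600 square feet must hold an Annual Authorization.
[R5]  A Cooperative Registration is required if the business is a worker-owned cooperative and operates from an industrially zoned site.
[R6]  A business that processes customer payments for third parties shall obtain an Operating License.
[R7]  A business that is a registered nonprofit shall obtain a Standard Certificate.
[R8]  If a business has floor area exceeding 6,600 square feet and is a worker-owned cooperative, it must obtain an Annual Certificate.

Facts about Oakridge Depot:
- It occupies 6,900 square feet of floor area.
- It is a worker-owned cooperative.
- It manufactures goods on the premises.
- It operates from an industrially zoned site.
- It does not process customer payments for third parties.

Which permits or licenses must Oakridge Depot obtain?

Annual Certificate, Cooperative Permit, Cooperative Registration

[R1] is a worker-owned cooperative; operates from an industrially zoned site → Cooperative Permit required.
[R2] is a worker-owned cooperative (not: is a sole proprietorship); operates from an industrially zoned site → Annual License not required.
[R3] does not process customer payments for third parties; manufactures goods on the premises → Money Transmitter Authorization not required.
[R4] is a worker-owned cooperative; floor area 6,900 square feet ≥ 6,600 square feet → Annual Authorization not required.
[R5] is a worker-owned cooperative; operates from an industrially zoned site → Cooperative Registration required.
[R6] does not process customer payments for third parties → Operating License not required.
[R7] is a worker-owned cooperative (not: is a registered nonprofit) → Standard Certificate not required.
[R8] floor area 6,900 square feet > 6,600 square feet; is a worker-owned cooperative → Annual Certificate required.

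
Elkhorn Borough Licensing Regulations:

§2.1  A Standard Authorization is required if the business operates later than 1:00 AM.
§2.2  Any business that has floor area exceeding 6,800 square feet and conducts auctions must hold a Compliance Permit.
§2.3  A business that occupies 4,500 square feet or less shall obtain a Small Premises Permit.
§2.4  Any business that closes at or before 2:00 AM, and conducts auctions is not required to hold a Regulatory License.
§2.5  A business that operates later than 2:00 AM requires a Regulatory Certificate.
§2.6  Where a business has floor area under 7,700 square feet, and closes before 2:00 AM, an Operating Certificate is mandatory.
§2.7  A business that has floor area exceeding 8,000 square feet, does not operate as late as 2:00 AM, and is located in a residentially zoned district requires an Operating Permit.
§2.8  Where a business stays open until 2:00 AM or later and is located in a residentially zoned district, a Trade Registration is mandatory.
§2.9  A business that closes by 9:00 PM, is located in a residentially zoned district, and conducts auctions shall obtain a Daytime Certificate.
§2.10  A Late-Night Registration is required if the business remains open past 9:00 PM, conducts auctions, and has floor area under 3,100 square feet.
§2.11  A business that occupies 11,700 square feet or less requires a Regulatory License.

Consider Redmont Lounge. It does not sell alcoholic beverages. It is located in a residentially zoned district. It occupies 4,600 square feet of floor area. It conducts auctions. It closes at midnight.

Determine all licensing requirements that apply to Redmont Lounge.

Operating Certificate

§2.1 closes midnight, at/before 1:00 AM → Standard Authorization not required.
§2.2 floor area 4,600 square feet ≤ 6,800 square feet; conducts auctions → Compliance Permit not required.
§2.3 floor area 4,600 square feet > 4,500 square feet → Small Premises Permit not required.
§2.4 closes midnight, at/before 2:00 AM; conducts auctions → exempt from Regulatory License.
§2.5 closes midnight, at/before 2:00 AM → Regulatory Certificate not required.
§2.6 floor area 4,600 square feet < 7,700 square feet; closes midnight, at/before 2:00 AM → Operating Certificate required.
§2.7 floor area 4,600 square feet ≤ 8,000 square feet; closes midnight, at/before 2:00 AM; is located in a residentially zoned district → Operating Permit not required.
§2.8 closes midnight, at/before 2:00 AM; is located in a residentially zoned district → Trade Registration not required.
§2.9 closes midnight, after 9:00 PM; is located in a residentially zoned district; conducts auctions → Daytime Certificate not required.
§2.10 closes midnight, after 9:00 PM; conducts auctions; floor area 4,600 square feet ≥ 3,100 square feet → Late-Night Registration not required.
§2.11 floor area 4,600 square feet ≤ 11,700 square feet → Regulatory License required.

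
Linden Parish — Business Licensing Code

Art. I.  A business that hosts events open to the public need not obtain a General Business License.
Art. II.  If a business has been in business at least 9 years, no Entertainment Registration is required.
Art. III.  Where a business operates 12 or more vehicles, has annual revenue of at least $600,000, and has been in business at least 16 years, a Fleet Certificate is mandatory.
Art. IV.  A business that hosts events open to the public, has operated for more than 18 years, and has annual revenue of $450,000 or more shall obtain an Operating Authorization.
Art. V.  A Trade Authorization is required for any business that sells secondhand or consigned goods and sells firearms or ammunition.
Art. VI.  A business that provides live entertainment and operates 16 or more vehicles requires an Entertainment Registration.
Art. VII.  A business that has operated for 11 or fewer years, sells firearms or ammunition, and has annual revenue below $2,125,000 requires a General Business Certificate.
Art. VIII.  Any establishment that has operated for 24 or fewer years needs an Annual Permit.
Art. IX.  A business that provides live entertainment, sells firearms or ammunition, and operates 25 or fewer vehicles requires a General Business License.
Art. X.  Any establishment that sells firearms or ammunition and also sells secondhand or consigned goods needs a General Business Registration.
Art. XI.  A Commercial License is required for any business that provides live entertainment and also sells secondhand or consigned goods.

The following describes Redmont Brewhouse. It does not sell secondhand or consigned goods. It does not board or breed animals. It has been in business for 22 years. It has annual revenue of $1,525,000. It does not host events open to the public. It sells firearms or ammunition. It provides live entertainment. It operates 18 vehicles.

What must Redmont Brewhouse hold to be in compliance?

Art. I. does not host events open to the public → General Business License exemption does not apply.
Art. II. years in business 22 ≥ 9 → exempt from Entertainment Registration.
Art. III. vehicles 18 ≥ 12; revenue $1,525,000 ≥ $600,000; years in business 22 ≥ 16 → Fleet Certificate required.
Art. IV. does not host events open to the public; years in business 22 > 18; revenue $1,525,000 ≥ $450,000 → Operating Authorization not required.
Art. V. does not sell secondhand or consigned goods; sells firearms or ammunition → Trade Authorization not required.
Art. VI. provides live entertainment; vehicles 18 ≥ 16 → Entertainment Registration required.
Art. VII. years in business 22 > 11; sells firearms or ammunition; revenue $1,525,000 < $2,125,000 → General Business Certificate not required.
Art. VIII. years in business 22 ≤ 24 → Annual Permit required.
Art. IX. provides live entertainment; sells firearms or ammunition; vehicles 18 ≤ 25 → General Business License required.
Art. X. sells firearms or ammunition; does not sell secondhand or consigned goods → General Business Registration not required.
Art. XI. provides live entertainment; does not sell secondhand or consigned goods → Commercial License not required.

Annual Permit, Fleet Certificate, General Business License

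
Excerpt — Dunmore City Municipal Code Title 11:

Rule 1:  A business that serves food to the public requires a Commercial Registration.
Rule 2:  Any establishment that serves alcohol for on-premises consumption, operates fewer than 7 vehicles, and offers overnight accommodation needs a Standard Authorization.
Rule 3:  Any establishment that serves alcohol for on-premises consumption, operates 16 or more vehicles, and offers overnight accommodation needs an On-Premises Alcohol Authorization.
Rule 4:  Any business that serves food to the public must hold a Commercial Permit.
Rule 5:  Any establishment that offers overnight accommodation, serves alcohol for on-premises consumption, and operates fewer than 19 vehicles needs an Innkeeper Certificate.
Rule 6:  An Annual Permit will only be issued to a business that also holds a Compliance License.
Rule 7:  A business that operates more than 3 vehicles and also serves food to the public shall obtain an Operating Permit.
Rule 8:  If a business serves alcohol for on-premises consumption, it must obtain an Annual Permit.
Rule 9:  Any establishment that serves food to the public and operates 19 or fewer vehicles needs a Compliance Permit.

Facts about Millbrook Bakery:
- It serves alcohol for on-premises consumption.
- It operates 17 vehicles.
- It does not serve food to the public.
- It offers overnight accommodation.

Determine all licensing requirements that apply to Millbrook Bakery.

Annual Permit, Compliance License, Innkeeper Certificate, On-Premises Alcohol Authorization

Rule 1: does not serve food to the public → Commercial Registration not required.
Rule 2: serves alcohol for on-premises consumption; vehicles 17 ≥ 7; offers overnight accommodation → Standard Authorization not required.
Rule 3: serves alcohol for on-premises consumption; vehicles 17 ≥ 16; offers overnight accommodation → On-Premises Alcohol Authorization required.
Rule 4: does not serve food to the public → Commercial Permit not required.
Rule 5: offers overnight accommodation; serves alcohol for on-premises consumption; vehicles 17 < 19 → Innkeeper Certificate required.
Rule 6: Annual Permit is required → Compliance License also required.
Rule 7: vehicles 17 > 3; does not serve food to the public → Operating Permit not required.
Rule 8: serves alcohol for on-premises consumption → Annual Permit required.
Rule 9: does not serve food to the public; vehicles 17 ≤ 19 → Compliance Permit not required.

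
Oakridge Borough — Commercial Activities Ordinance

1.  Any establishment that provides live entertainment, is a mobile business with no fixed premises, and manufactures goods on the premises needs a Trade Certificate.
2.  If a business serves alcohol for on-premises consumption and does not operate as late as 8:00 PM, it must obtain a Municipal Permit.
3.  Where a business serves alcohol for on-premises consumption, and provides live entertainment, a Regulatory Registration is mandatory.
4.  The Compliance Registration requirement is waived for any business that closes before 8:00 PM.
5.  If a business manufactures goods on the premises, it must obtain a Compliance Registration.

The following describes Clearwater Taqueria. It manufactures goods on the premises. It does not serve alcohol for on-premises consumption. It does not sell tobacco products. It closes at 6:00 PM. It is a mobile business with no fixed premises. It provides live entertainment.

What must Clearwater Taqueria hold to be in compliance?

1. provides live entertainment; is a mobile business with no fixed premises; manufactures goods on the premises → Trade Certificate required.
2. does not serve alcohol for on-premises consumption; closes 6:00 PM, at/before 8:00 PM → Municipal Permit not required.
3. does not serve alcohol for on-premises consumption; provides live entertainment → Regulatory Registration not required.
4. closes 6:00 PM, at/before 8:00 PM → exempt from Compliance Registration.
5. manufactures goods on the premises → Compliance Registration required.

Trade Certificate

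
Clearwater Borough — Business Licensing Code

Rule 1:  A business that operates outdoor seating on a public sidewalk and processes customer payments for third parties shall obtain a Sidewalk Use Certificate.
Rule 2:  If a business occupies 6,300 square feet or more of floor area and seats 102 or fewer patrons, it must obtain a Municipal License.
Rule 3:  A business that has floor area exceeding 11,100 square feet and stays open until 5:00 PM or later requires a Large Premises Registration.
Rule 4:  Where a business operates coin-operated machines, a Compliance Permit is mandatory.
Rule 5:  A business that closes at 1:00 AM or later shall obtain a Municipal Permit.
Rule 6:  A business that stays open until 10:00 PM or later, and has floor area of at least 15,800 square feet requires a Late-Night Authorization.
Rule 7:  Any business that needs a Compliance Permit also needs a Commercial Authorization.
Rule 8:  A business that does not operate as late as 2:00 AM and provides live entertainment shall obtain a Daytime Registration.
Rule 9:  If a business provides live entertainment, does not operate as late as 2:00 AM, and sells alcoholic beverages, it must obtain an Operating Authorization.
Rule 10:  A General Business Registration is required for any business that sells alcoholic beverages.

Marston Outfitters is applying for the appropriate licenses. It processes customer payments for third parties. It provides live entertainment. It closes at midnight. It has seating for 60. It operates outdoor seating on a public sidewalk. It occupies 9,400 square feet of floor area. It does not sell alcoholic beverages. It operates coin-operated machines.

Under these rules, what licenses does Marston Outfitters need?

Commercial Authorization, Compliance Permit, Daytime Registration, Municipal License, Sidewalk Use Certificate

Rule 1: operates outdoor seating on a public sidewalk; processes customer payments for third parties → Sidewalk Use Certificate required.
Rule 2: floor area 9,400 square feet ≥ 6,300 square feet; seating 60 ≤ 102 → Municipal License required.
Rule 3: floor area 9,400 square feet ≤ 11,100 square feet; closes midnight, after 5:00 PM → Large Premises Registration not required.
Rule 4: operates coin-operated machines → Compliance Permit required.
Rule 5: closes midnight, at/before 1:00 AM → Municipal Permit not required.
Rule 6: closes midnight, after 10:00 PM; floor area 9,400 square feet < 15,800 square feet → Late-Night Authorization not required.
Rule 7: Compliance Permit is required → Commercial Authorization also required.
Rule 8: closes midnight, at/before 2:00 AM; provides live entertainment → Daytime Registration required.
Rule 9: provides live entertainment; closes midnight, at/before 2:00 AM; does not sell alcoholic beverages → Operating Authorization not required.
Rule 10: does not sell alcoholic beverages → General Business Registration not required.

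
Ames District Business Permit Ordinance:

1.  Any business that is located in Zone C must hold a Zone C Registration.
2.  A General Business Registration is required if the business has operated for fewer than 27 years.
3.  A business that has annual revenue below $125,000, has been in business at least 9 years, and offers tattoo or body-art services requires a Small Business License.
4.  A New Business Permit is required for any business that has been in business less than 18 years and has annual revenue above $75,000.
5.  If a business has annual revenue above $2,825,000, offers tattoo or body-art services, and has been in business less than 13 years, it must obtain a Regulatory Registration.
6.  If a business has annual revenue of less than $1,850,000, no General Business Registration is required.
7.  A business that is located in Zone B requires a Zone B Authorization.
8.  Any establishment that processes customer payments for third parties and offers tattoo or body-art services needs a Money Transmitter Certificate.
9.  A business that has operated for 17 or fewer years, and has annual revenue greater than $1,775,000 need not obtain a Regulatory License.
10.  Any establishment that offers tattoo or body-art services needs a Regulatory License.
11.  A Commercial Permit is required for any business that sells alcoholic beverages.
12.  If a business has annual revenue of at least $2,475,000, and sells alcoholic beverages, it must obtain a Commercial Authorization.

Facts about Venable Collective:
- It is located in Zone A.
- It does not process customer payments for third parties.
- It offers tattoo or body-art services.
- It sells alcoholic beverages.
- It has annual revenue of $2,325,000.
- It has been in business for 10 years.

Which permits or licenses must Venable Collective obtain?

1. is located in Zone A (not: is located in Zone C) → Zone C Registration not required.
2. years in business 10 < 27 → General Business Registration required.
3. revenue $2,325,000 ≥ $125,000; years in business 10 ≥ 9; offers tattoo or body-art services → Small Business License not required.
4. years in business 10 < 18; revenue $2,325,000 > $75,000 → New Business Permit required.
5. revenue $2,325,000 ≤ $2,825,000; offers tattoo or body-art services; years in business 10 < 13 → Regulatory Registration not required.
6. revenue $2,325,000 ≥ $1,850,000 → General Business Registration exemption does not apply.
7. is located in Zone A (not: is located in Zone B) → Zone B Authorization not required.
8. does not process customer payments for third parties; offers tattoo or body-art services → Money Transmitter Certificate not required.
9. years in business 10 ≤ 17; revenue $2,325,000 > $1,775,000 → exempt from Regulatory License.
10. offers tattoo or body-art services → Regulatory License required.
11. sells alcoholic beverages → Commercial Permit required.
12. revenue $2,325,000 < $2,475,000; sells alcoholic beverages → Commercial Authorization not required.

Commercial Permit, General Business Registration, New Business Permit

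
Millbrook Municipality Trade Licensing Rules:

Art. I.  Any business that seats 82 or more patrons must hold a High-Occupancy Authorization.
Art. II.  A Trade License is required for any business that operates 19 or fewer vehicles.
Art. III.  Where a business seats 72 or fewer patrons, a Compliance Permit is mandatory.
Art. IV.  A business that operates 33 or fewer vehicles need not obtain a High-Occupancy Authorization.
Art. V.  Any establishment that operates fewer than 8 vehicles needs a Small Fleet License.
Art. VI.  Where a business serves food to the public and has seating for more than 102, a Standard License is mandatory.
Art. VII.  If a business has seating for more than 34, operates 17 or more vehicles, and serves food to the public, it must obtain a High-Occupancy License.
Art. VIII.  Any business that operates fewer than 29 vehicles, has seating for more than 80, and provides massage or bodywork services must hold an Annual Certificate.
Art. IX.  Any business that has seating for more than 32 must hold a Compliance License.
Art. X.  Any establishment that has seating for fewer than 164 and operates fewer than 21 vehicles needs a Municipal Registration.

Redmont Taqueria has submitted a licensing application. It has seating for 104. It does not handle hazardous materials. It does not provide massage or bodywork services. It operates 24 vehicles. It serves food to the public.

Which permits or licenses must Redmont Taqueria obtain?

Compliance License, High-Occupancy License, Standard License

Art. I. seating 104 ≥ 82 → High-Occupancy Authorization required.
Art. II. vehicles 24 > 19 → Trade License not required.
Art. III. seating 104 > 72 → Compliance Permit not required.
Art. IV. vehicles 24 ≤ 33 → exempt from High-Occupancy Authorization.
Art. V. vehicles 24 ≥ 8 → Small Fleet License not required.
Art. VI. serves food to the public; seating 104 > 102 → Standard License required.
Art. VII. seating 104 > 34; vehicles 24 ≥ 17; serves food to the public → High-Occupancy License required.
Art. VIII. vehicles 24 < 29; seating 104 > 80; does not provide massage or bodywork services → Annual Certificate not required.
Art. IX. seating 104 > 32 → Compliance License required.
Art. X. seating 104 < 164; vehicles 24 ≥ 21 → Municipal Registration not required.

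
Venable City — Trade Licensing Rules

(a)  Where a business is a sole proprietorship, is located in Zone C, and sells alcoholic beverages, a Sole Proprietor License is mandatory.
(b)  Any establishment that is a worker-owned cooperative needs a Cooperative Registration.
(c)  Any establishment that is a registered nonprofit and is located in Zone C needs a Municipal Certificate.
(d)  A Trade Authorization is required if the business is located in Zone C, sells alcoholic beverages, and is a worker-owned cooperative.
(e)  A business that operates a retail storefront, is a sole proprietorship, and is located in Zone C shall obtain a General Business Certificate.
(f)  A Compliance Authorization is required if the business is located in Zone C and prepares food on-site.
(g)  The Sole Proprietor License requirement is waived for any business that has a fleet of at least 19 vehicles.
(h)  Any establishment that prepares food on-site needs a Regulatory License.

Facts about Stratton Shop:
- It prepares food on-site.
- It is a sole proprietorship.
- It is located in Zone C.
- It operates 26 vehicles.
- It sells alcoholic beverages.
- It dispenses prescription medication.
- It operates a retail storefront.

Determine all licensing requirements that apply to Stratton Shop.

Compliance Authorization, General Business Certificate, Regulatory License

(a) is a sole proprietorship; is located in Zone C; sells alcoholic beverages → Sole Proprietor License required.
(b) is a sole proprietorship (not: is a worker-owned cooperative) → Cooperative Registration not required.
(c) is a sole proprietorship (not: is a registered nonprofit); is located in Zone C → Municipal Certificate not required.
(d) is located in Zone C; sells alcoholic beverages; is a sole proprietorship (not: is a worker-owned cooperative) → Trade Authorization not required.
(e) operates a retail storefront; is a sole proprietorship; is located in Zone C → General Business Certificate required.
(f) is located in Zone C; prepares food on-site → Compliance Authorization required.
(g) vehicles 26 ≥ 19 → exempt from Sole Proprietor License.
(h) prepares food on-site → Regulatory License required.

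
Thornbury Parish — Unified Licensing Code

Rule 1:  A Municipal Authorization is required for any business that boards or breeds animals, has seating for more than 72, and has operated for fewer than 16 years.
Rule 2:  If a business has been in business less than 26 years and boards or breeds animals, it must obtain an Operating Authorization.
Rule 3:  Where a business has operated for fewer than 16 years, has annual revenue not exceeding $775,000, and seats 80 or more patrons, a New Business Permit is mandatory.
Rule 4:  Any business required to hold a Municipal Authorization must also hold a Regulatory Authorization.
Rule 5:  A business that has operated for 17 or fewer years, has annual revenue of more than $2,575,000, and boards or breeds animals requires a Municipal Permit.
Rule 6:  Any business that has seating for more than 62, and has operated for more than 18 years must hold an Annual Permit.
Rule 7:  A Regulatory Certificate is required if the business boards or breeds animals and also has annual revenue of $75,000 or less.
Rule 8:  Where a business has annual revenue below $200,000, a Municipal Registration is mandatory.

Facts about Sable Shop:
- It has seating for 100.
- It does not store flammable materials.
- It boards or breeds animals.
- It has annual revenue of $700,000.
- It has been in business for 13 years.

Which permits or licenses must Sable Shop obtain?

Rule 1: boards or breeds animals; seating 100 > 72; years in business 13 < 16 → Municipal Authorization required.
Rule 2: years in business 13 < 26; boards or breeds animals → Operating Authorization required.
Rule 3: years in business 13 < 16; revenue $700,000 ≤ $775,000; seating 100 ≥ 80 → New Business Permit required.
Rule 4: Municipal Authorization is required → Regulatory Authorization also required.
Rule 5: years in business 13 ≤ 17; revenue $700,000 ≤ $2,575,000; boards or breeds animals → Municipal Permit not required.
Rule 6: seating 100 > 62; years in business 13 ≤ 18 → Annual Permit not required.
Rule 7: boards or breeds animals; revenue $700,000 > $75,000 → Regulatory Certificate not required.
Rule 8: revenue $700,000 ≥ $200,000 → Municipal Registration not required.

Municipal Authorization, New Business Permit, Operating Authorization, Regulatory Authorization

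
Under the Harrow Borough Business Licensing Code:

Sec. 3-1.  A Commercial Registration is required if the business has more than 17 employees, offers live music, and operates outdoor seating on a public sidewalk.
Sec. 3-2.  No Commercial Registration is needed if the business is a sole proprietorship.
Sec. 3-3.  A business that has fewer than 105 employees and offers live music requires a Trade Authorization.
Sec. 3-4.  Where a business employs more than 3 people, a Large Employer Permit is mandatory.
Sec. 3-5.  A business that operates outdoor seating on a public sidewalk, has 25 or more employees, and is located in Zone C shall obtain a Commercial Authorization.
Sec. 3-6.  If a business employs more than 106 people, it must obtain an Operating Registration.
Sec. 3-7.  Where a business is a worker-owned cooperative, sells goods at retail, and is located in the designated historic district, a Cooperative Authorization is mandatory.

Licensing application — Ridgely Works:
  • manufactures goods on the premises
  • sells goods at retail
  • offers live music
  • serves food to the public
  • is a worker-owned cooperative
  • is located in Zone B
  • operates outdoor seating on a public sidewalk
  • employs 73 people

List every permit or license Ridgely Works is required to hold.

Sec. 3-1. employees 73 > 17; offers live music; operates outdoor seating on a public sidewalk → Commercial Registration required.
Sec. 3-2. is a worker-owned cooperative (not: is a sole proprietorship) → Commercial Registration exemption does not apply.
Sec. 3-3. employees 73 < 105; offers live music → Trade Authorization required.
Sec. 3-4. employees 73 > 3 → Large Employer Permit required.
Sec. 3-5. operates outdoor seating on a public sidewalk; employees 73 ≥ 25; is located in Zone B (not: is located in Zone C) → Commercial Authorization not required.
Sec. 3-6. employees 73 ≤ 106 → Operating Registration not required.
Sec. 3-7. is a worker-owned cooperative; sells goods at retail; is located in Zone B (not: is located in the designated historic district) → Cooperative Authorization not required.

Commercial Registration, Large Employer Permit, Trade Authorization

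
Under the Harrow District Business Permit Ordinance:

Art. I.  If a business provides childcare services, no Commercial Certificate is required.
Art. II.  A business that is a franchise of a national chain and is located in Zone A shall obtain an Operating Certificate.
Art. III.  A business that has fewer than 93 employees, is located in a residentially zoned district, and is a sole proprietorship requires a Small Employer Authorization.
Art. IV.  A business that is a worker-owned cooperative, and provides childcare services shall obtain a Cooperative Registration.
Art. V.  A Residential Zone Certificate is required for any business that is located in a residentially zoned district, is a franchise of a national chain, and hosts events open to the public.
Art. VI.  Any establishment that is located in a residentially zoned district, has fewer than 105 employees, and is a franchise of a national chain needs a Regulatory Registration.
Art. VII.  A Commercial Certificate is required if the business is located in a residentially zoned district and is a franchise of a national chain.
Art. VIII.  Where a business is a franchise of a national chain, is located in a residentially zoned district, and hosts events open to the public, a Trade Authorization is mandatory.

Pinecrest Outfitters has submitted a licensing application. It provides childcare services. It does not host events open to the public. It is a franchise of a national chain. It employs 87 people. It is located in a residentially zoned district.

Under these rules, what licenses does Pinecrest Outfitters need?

Art. I. provides childcare services → exempt from Commercial Certificate.
Art. II. is a franchise of a national chain; is located in a residentially zoned district (not: is located in Zone A) → Operating Certificate not required.
Art. III. employees 87 < 93; is located in a residentially zoned district; is a franchise of a national chain (not: is a sole proprietorship) → Small Employer Authorization not required.
Art. IV. is a franchise of a national chain (not: is a worker-owned cooperative); provides childcare services → Cooperative Registration not required.
Art. V. is located in a residentially zoned district; is a franchise of a national chain; does not host events open to the public → Residential Zone Certificate not required.
Art. VI. is located in a residentially zoned district; employees 87 < 105; is a franchise of a national chain → Regulatory Registration required.
Art. VII. is located in a residentially zoned district; is a franchise of a national chain → Commercial Certificate required.
Art. VIII. is a franchise of a national chain; is located in a residentially zoned district; does not host events open to the public → Trade Authorization not required.

Regulatory Registration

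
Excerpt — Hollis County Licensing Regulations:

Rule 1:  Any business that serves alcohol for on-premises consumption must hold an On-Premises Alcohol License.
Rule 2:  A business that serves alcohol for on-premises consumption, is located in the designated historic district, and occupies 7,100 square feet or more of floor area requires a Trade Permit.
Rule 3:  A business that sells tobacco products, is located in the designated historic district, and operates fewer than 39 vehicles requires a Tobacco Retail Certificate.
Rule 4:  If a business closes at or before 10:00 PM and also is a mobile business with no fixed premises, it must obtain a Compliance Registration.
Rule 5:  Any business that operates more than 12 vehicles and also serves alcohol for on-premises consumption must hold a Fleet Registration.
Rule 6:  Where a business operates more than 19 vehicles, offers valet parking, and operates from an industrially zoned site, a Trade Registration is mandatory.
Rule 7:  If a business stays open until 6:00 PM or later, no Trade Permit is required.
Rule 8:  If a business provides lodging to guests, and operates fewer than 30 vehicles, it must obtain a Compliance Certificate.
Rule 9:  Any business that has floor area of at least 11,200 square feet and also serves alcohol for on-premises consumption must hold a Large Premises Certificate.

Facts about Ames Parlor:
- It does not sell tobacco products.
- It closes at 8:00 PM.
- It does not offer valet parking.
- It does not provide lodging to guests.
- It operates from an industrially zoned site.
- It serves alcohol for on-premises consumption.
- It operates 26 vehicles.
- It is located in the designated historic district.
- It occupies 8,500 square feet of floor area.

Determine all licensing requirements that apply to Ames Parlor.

Rule 1: serves alcohol for on-premises consumption → On-Premises Alcohol License required.
Rule 2: serves alcohol for on-premises consumption; is located in the designated historic district; floor area 8,500 square feet ≥ 7,100 square feet → Trade Permit required.
Rule 3: does not sell tobacco products; is located in the designated historic district; vehicles 26 < 39 → Tobacco Retail Certificate not required.
Rule 4: closes 8:00 PM, at/before 10:00 PM; operates from an industrially zoned site (not: is a mobile business with no fixed premises) → Compliance Registration not required.
Rule 5: vehicles 26 > 12; serves alcohol for on-premises consumption → Fleet Registration required.
Rule 6: vehicles 26 > 19; does not offer valet parking; operates from an industrially zoned site → Trade Registration not required.
Rule 7: closes 8:00 PM, after 6:00 PM → exempt from Trade Permit.
Rule 8: does not provide lodging to guests; vehicles 26 < 30 → Compliance Certificate not required.
Rule 9: floor area 8,500 square feet < 11,200 square feet; serves alcohol for on-premises consumption → Large Premises Certificate not required.

Fleet Registration, On-Premises Alcohol License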